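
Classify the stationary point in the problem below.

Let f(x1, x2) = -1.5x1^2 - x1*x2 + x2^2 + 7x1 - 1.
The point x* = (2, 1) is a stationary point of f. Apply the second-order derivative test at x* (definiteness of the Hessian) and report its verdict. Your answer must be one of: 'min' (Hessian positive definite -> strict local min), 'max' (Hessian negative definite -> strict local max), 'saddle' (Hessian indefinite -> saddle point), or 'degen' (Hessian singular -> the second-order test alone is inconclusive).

Compute the Hessian H = grad^2 f:
  H = [[-3, -1], [-1, 2]]
Verify stationarity: grad f(x*) = H x* + g = (0, 0).
Eigenvalues of H: -3.1926, 2.1926.
Eigenvalues have mixed signs, so H is indefinite -> x* is a saddle point.

saddle


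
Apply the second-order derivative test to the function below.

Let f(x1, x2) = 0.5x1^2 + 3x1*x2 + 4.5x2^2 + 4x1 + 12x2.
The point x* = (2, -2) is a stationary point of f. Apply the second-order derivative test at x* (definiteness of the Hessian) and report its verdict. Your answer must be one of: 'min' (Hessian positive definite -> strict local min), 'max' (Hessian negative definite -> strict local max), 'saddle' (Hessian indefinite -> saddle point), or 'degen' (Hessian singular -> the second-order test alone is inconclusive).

Compute the Hessian H = grad^2 f:
  H = [[1, 3], [3, 9]]
Verify stationarity: grad f(x*) = H x* + g = (0, 0).
Eigenvalues of H: 0, 10.
H has a zero eigenvalue (singular; positive semidefinite but not definite), so H is neither positive definite, negative definite, nor indefinite. The second-order test alone is inconclusive -> degen.
(Indeed, f is constant along the null direction of H through x*, so x* is not a strict local extremum.)

degen


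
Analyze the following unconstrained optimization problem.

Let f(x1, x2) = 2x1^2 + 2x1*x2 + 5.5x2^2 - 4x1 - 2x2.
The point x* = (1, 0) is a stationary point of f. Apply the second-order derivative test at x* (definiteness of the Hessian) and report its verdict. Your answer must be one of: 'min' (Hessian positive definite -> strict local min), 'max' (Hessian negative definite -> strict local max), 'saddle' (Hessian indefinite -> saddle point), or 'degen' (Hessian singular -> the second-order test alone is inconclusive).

Compute the Hessian H = grad^2 f:
  H = [[4, 2], [2, 11]]
Verify stationarity: grad f(x*) = H x* + g = (0, 0).
Eigenvalues of H: 3.4689, 11.5311.
Both eigenvalues > 0, so H is positive definite -> x* is a strict local min.

min


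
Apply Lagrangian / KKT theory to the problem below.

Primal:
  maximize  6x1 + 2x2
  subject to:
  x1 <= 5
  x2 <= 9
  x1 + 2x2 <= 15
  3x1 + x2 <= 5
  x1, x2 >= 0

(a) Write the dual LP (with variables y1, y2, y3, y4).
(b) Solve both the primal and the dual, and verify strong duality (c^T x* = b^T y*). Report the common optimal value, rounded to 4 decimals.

The standard primal-dual pair for 'max c^T x s.t. A x <= b, x >= 0' is:
  Dual:  min b^T y  s.t.  A^T y >= c,  y >= 0.

So the dual LP is:
  minimize  5y1 + 9y2 + 15y3 + 5y4
  subject to:
    y1 + y3 + 3y4 >= 6
    y2 + 2y3 + y4 >= 2
    y1, y2, y3, y4 >= 0

Solving the primal: x* = (1.6667, 0).
  primal value c^T x* = 10.
Solving the dual: y* = (0, 0, 0, 2).
  dual value b^T y* = 10.
Strong duality: c^T x* = b^T y*. Confirmed.

10


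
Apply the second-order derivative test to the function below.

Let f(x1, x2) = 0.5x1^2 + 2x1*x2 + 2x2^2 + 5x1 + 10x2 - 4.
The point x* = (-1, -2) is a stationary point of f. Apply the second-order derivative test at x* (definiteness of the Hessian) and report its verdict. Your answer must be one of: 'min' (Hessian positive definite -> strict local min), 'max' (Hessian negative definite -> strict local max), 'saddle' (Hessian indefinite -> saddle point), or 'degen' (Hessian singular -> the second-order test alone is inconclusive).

Compute the Hessian H = grad^2 f:
  H = [[1, 2], [2, 4]]
Verify stationarity: grad f(x*) = H x* + g = (0, 0).
Eigenvalues of H: 0, 5.
H has a zero eigenvalue (singular; positive semidefinite but not definite), so H is neither positive definite, negative definite, nor indefinite. The second-order test alone is inconclusive -> degen.
(Indeed, f is constant along the null direction of H through x*, so x* is not a strict local extremum.)

degen


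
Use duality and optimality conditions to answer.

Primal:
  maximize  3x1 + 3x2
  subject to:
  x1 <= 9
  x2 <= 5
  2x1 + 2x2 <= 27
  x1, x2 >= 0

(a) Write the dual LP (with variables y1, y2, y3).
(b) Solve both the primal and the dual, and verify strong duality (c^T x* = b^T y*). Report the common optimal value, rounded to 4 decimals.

The standard primal-dual pair for 'max c^T x s.t. A x <= b, x >= 0' is:
  Dual:  min b^T y  s.t.  A^T y >= c,  y >= 0.

So the dual LP is:
  minimize  9y1 + 5y2 + 27y3
  subject to:
    y1 + 2y3 >= 3
    y2 + 2y3 >= 3
    y1, y2, y3 >= 0

Solving the primal: x* = (8.5, 5).
  primal value c^T x* = 40.5.
Solving the dual: y* = (0, 0, 1.5).
  dual value b^T y* = 40.5.
Strong duality: c^T x* = b^T y*. Confirmed.

40.5


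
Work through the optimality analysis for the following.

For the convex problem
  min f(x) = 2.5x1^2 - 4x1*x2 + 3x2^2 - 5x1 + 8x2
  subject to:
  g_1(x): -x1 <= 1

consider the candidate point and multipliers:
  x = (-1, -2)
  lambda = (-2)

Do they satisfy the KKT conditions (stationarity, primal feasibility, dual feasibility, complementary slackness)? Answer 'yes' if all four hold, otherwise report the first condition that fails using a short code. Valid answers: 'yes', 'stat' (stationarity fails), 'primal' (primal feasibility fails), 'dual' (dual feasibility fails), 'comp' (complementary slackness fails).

Gradient of f: grad f(x) = Q x + c = (-2, 0)
Constraint values g_i(x) = a_i^T x - b_i:
  g_1((-1, -2)) = 0
Stationarity residual: grad f(x) + sum_i lambda_i a_i = (0, 0)
  -> stationarity OK
Primal feasibility (all g_i <= 0): OK
Dual feasibility (all lambda_i >= 0): FAILS
Complementary slackness (lambda_i * g_i(x) = 0 for all i): OK

Verdict: the first failing condition is dual_feasibility -> dual.

dual


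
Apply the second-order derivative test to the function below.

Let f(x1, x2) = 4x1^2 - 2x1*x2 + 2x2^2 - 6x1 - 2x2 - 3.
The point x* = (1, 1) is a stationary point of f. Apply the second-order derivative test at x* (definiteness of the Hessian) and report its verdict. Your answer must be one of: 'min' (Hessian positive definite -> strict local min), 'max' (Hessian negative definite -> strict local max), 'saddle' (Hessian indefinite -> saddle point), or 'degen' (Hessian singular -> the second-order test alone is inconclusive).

Compute the Hessian H = grad^2 f:
  H = [[8, -2], [-2, 4]]
Verify stationarity: grad f(x*) = H x* + g = (0, 0).
Eigenvalues of H: 3.1716, 8.8284.
Both eigenvalues > 0, so H is positive definite -> x* is a strict local min.

min


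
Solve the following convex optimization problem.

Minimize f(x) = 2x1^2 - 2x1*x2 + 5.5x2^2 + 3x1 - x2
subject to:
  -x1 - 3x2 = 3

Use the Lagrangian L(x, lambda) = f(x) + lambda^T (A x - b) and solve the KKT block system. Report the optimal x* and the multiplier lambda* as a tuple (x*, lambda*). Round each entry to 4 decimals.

Form the Lagrangian:
  L(x, lambda) = (1/2) x^T Q x + c^T x + lambda^T (A x - b)
Stationarity (grad_x L = 0): Q x + c + A^T lambda = 0.
Primal feasibility: A x = b.

This gives the KKT block system:
  [ Q   A^T ] [ x     ]   [-c ]
  [ A    0  ] [ lambda ] = [ b ]

Solving the linear system:
  x*      = (-1.3729, -0.5424)
  lambda* = (-1.4068)
  f(x*)   = 0.322

x* = (-1.3729, -0.5424), lambda* = (-1.4068)


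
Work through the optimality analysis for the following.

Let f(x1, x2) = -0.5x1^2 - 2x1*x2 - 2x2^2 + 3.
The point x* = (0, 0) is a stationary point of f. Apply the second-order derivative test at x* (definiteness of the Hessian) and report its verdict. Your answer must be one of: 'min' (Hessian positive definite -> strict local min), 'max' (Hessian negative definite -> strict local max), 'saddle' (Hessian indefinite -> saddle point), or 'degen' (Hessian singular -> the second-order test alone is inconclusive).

Compute the Hessian H = grad^2 f:
  H = [[-1, -2], [-2, -4]]
Verify stationarity: grad f(x*) = H x* + g = (0, 0).
Eigenvalues of H: -5, 0.
H has a zero eigenvalue (singular; negative semidefinite but not definite), so H is neither positive definite, negative definite, nor indefinite. The second-order test alone is inconclusive -> degen.
(Indeed, f is constant along the null direction of H through x*, so x* is not a strict local extremum.)

degen


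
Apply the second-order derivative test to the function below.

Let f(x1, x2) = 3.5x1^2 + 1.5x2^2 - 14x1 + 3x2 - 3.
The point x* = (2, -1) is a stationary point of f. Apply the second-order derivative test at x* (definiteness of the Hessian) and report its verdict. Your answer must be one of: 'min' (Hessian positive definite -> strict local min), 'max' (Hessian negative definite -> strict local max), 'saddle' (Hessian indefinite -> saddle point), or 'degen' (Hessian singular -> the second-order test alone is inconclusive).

Compute the Hessian H = grad^2 f:
  H = [[7, 0], [0, 3]]
Verify stationarity: grad f(x*) = H x* + g = (0, 0).
Eigenvalues of H: 3, 7.
Both eigenvalues > 0, so H is positive definite -> x* is a strict local min.

min


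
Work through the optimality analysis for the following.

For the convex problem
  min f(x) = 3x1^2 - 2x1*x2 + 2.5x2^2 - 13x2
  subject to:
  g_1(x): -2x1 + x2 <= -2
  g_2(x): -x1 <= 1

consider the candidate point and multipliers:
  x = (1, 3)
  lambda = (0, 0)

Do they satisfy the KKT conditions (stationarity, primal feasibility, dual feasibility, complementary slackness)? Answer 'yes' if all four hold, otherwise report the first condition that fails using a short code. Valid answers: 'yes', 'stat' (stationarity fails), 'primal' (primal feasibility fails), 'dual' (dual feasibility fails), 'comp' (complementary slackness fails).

Gradient of f: grad f(x) = Q x + c = (0, 0)
Constraint values g_i(x) = a_i^T x - b_i:
  g_1((1, 3)) = 3
  g_2((1, 3)) = -2
Stationarity residual: grad f(x) + sum_i lambda_i a_i = (0, 0)
  -> stationarity OK
Primal feasibility (all g_i <= 0): FAILS
Dual feasibility (all lambda_i >= 0): OK
Complementary slackness (lambda_i * g_i(x) = 0 for all i): OK

Verdict: the first failing condition is primal_feasibility -> primal.

primal


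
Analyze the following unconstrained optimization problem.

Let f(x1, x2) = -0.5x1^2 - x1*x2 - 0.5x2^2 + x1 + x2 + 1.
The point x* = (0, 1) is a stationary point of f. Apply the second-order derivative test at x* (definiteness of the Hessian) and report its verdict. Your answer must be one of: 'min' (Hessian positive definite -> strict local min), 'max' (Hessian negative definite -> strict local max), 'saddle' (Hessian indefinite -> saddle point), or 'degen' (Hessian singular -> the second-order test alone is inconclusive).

Compute the Hessian H = grad^2 f:
  H = [[-1, -1], [-1, -1]]
Verify stationarity: grad f(x*) = H x* + g = (0, 0).
Eigenvalues of H: -2, 0.
H has a zero eigenvalue (singular; negative semidefinite but not definite), so H is neither positive definite, negative definite, nor indefinite. The second-order test alone is inconclusive -> degen.
(Indeed, f is constant along the null direction of H through x*, so x* is not a strict local extremum.)

degen


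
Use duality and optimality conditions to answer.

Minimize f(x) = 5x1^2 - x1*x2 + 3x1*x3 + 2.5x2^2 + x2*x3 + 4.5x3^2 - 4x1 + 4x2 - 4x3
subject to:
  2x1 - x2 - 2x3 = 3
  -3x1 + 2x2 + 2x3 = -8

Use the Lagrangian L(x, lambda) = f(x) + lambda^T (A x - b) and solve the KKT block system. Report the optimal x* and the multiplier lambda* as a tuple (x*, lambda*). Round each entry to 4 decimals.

Form the Lagrangian:
  L(x, lambda) = (1/2) x^T Q x + c^T x + lambda^T (A x - b)
Stationarity (grad_x L = 0): Q x + c + A^T lambda = 0.
Primal feasibility: A x = b.

This gives the KKT block system:
  [ Q   A^T ] [ x     ]   [-c ]
  [ A    0  ] [ lambda ] = [ b ]

Solving the linear system:
  x*      = (0.8312, -4.1688, 1.4156)
  lambda* = (23.3247, 19.7922)
  f(x*)   = 31.3506

x* = (0.8312, -4.1688, 1.4156), lambda* = (23.3247, 19.7922)


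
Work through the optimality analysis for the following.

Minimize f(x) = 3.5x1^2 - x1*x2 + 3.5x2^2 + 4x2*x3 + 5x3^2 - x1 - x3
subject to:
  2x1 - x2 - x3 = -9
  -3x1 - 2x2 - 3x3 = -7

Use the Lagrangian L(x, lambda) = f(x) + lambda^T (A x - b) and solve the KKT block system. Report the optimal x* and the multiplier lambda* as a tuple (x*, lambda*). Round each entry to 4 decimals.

Form the Lagrangian:
  L(x, lambda) = (1/2) x^T Q x + c^T x + lambda^T (A x - b)
Stationarity (grad_x L = 0): Q x + c + A^T lambda = 0.
Primal feasibility: A x = b.

This gives the KKT block system:
  [ Q   A^T ] [ x     ]   [-c ]
  [ A    0  ] [ lambda ] = [ b ]

Solving the linear system:
  x*      = (-1.9557, 2.3985, 2.69)
  lambda* = (17.5277, 5.9889)
  f(x*)   = 99.4686

x* = (-1.9557, 2.3985, 2.69), lambda* = (17.5277, 5.9889)


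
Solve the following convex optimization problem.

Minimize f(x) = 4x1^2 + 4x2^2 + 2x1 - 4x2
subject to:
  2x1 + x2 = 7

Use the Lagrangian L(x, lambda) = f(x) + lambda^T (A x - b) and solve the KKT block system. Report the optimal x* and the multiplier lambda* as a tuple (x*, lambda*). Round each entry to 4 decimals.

Form the Lagrangian:
  L(x, lambda) = (1/2) x^T Q x + c^T x + lambda^T (A x - b)
Stationarity (grad_x L = 0): Q x + c + A^T lambda = 0.
Primal feasibility: A x = b.

This gives the KKT block system:
  [ Q   A^T ] [ x     ]   [-c ]
  [ A    0  ] [ lambda ] = [ b ]

Solving the linear system:
  x*      = (2.55, 1.9)
  lambda* = (-11.2)
  f(x*)   = 37.95

x* = (2.55, 1.9), lambda* = (-11.2)


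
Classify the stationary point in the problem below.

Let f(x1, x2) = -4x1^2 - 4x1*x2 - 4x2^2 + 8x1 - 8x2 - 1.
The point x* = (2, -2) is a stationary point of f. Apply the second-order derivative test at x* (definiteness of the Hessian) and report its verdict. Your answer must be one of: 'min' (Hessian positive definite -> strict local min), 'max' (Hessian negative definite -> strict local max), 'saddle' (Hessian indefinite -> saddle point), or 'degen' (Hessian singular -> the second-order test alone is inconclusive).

Compute the Hessian H = grad^2 f:
  H = [[-8, -4], [-4, -8]]
Verify stationarity: grad f(x*) = H x* + g = (0, 0).
Eigenvalues of H: -12, -4.
Both eigenvalues < 0, so H is negative definite -> x* is a strict local max.

max


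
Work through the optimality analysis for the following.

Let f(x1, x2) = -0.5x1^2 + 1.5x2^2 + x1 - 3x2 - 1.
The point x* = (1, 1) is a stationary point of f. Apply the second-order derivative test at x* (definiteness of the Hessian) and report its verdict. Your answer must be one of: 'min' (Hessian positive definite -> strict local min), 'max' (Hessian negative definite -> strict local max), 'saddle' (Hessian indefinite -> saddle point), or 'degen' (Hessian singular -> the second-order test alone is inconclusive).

Compute the Hessian H = grad^2 f:
  H = [[-1, 0], [0, 3]]
Verify stationarity: grad f(x*) = H x* + g = (0, 0).
Eigenvalues of H: -1, 3.
Eigenvalues have mixed signs, so H is indefinite -> x* is a saddle point.

saddle


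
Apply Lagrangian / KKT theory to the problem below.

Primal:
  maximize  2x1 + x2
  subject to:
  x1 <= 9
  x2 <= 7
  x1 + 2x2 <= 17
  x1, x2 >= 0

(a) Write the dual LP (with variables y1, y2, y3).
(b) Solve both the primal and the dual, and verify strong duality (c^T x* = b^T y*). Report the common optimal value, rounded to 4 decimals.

The standard primal-dual pair for 'max c^T x s.t. A x <= b, x >= 0' is:
  Dual:  min b^T y  s.t.  A^T y >= c,  y >= 0.

So the dual LP is:
  minimize  9y1 + 7y2 + 17y3
  subject to:
    y1 + y3 >= 2
    y2 + 2y3 >= 1
    y1, y2, y3 >= 0

Solving the primal: x* = (9, 4).
  primal value c^T x* = 22.
Solving the dual: y* = (1.5, 0, 0.5).
  dual value b^T y* = 22.
Strong duality: c^T x* = b^T y*. Confirmed.

22


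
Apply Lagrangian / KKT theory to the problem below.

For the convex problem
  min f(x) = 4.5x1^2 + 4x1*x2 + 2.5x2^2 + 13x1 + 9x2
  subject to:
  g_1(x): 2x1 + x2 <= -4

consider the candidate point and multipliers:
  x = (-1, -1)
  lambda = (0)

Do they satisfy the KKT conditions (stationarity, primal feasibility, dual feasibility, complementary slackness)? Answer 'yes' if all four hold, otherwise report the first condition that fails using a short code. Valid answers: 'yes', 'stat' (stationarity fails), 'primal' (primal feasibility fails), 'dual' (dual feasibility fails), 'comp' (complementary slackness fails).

Gradient of f: grad f(x) = Q x + c = (0, 0)
Constraint values g_i(x) = a_i^T x - b_i:
  g_1((-1, -1)) = 1
Stationarity residual: grad f(x) + sum_i lambda_i a_i = (0, 0)
  -> stationarity OK
Primal feasibility (all g_i <= 0): FAILS
Dual feasibility (all lambda_i >= 0): OK
Complementary slackness (lambda_i * g_i(x) = 0 for all i): OK

Verdict: the first failing condition is primal_feasibility -> primal.

primal


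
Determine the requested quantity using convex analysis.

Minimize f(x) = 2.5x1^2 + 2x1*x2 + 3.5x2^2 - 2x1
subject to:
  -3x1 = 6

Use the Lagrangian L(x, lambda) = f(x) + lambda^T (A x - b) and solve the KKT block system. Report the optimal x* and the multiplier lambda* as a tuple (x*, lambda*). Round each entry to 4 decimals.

Form the Lagrangian:
  L(x, lambda) = (1/2) x^T Q x + c^T x + lambda^T (A x - b)
Stationarity (grad_x L = 0): Q x + c + A^T lambda = 0.
Primal feasibility: A x = b.

This gives the KKT block system:
  [ Q   A^T ] [ x     ]   [-c ]
  [ A    0  ] [ lambda ] = [ b ]

Solving the linear system:
  x*      = (-2, 0.5714)
  lambda* = (-3.619)
  f(x*)   = 12.8571

x* = (-2, 0.5714), lambda* = (-3.619)


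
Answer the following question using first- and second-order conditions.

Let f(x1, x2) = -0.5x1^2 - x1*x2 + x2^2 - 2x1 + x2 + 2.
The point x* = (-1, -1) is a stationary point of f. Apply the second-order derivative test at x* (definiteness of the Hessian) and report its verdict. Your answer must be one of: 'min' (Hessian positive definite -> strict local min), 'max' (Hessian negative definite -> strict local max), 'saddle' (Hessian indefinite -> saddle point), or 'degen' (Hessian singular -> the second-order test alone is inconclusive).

Compute the Hessian H = grad^2 f:
  H = [[-1, -1], [-1, 2]]
Verify stationarity: grad f(x*) = H x* + g = (0, 0).
Eigenvalues of H: -1.3028, 2.3028.
Eigenvalues have mixed signs, so H is indefinite -> x* is a saddle point.

saddle


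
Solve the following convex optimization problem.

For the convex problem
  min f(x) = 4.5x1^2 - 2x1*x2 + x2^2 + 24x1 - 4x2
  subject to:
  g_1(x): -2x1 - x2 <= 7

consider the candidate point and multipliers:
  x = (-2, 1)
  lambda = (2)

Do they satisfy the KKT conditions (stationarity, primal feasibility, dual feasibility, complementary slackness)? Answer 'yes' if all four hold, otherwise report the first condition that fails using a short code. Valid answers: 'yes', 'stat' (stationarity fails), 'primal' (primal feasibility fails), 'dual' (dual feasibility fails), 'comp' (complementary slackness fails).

Gradient of f: grad f(x) = Q x + c = (4, 2)
Constraint values g_i(x) = a_i^T x - b_i:
  g_1((-2, 1)) = -4
Stationarity residual: grad f(x) + sum_i lambda_i a_i = (0, 0)
  -> stationarity OK
Primal feasibility (all g_i <= 0): OK
Dual feasibility (all lambda_i >= 0): OK
Complementary slackness (lambda_i * g_i(x) = 0 for all i): FAILS

Verdict: the first failing condition is complementary_slackness -> comp.

comp


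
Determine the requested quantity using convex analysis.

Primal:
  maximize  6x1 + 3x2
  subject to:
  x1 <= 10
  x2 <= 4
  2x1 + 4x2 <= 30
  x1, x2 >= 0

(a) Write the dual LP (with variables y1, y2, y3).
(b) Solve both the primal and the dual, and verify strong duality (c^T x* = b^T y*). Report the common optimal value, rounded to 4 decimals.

The standard primal-dual pair for 'max c^T x s.t. A x <= b, x >= 0' is:
  Dual:  min b^T y  s.t.  A^T y >= c,  y >= 0.

So the dual LP is:
  minimize  10y1 + 4y2 + 30y3
  subject to:
    y1 + 2y3 >= 6
    y2 + 4y3 >= 3
    y1, y2, y3 >= 0

Solving the primal: x* = (10, 2.5).
  primal value c^T x* = 67.5.
Solving the dual: y* = (4.5, 0, 0.75).
  dual value b^T y* = 67.5.
Strong duality: c^T x* = b^T y*. Confirmed.

67.5


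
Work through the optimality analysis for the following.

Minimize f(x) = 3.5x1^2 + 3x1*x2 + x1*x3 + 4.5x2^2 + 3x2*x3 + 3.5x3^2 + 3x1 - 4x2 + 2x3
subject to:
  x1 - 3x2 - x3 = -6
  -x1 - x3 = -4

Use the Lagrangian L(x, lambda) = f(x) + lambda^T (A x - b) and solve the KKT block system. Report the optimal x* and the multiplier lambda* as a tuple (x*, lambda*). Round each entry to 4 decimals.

Form the Lagrangian:
  L(x, lambda) = (1/2) x^T Q x + c^T x + lambda^T (A x - b)
Stationarity (grad_x L = 0): Q x + c + A^T lambda = 0.
Primal feasibility: A x = b.

This gives the KKT block system:
  [ Q   A^T ] [ x     ]   [-c ]
  [ A    0  ] [ lambda ] = [ b ]

Solving the linear system:
  x*      = (0.8542, 1.2361, 3.1458)
  lambda* = (6.375, 22.2083)
  f(x*)   = 65.4965

x* = (0.8542, 1.2361, 3.1458), lambda* = (6.375, 22.2083)


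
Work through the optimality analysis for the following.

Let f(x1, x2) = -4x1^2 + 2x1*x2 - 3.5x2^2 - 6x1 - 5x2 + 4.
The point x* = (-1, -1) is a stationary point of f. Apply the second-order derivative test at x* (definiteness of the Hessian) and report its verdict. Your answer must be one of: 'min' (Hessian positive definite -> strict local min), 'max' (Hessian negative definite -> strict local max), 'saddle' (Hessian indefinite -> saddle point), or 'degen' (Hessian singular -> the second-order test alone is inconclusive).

Compute the Hessian H = grad^2 f:
  H = [[-8, 2], [2, -7]]
Verify stationarity: grad f(x*) = H x* + g = (0, 0).
Eigenvalues of H: -9.5616, -5.4384.
Both eigenvalues < 0, so H is negative definite -> x* is a strict local max.

max


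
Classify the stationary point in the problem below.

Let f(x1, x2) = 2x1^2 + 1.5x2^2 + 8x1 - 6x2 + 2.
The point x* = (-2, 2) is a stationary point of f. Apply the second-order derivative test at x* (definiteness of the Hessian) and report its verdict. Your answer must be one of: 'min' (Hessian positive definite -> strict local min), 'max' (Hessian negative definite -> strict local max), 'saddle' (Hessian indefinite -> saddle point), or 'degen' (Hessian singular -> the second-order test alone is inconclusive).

Compute the Hessian H = grad^2 f:
  H = [[4, 0], [0, 3]]
Verify stationarity: grad f(x*) = H x* + g = (0, 0).
Eigenvalues of H: 3, 4.
Both eigenvalues > 0, so H is positive definite -> x* is a strict local min.

min


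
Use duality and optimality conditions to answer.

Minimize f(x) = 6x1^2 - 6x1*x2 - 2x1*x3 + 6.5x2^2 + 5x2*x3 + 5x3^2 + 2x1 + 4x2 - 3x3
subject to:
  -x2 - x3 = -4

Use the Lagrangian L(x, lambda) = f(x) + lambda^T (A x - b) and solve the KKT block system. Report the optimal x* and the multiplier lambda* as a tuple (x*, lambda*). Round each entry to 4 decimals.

Form the Lagrangian:
  L(x, lambda) = (1/2) x^T Q x + c^T x + lambda^T (A x - b)
Stationarity (grad_x L = 0): Q x + c + A^T lambda = 0.
Primal feasibility: A x = b.

This gives the KKT block system:
  [ Q   A^T ] [ x     ]   [-c ]
  [ A    0  ] [ lambda ] = [ b ]

Solving the linear system:
  x*      = (0.9286, 1.2857, 2.7143)
  lambda* = (28.7143)
  f(x*)   = 56.8571

x* = (0.9286, 1.2857, 2.7143), lambda* = (28.7143)


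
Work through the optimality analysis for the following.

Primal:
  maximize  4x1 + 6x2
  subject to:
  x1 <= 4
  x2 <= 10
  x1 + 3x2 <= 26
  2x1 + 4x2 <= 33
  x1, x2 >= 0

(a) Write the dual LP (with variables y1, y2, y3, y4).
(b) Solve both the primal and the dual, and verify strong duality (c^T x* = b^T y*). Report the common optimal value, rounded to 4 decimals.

The standard primal-dual pair for 'max c^T x s.t. A x <= b, x >= 0' is:
  Dual:  min b^T y  s.t.  A^T y >= c,  y >= 0.

So the dual LP is:
  minimize  4y1 + 10y2 + 26y3 + 33y4
  subject to:
    y1 + y3 + 2y4 >= 4
    y2 + 3y3 + 4y4 >= 6
    y1, y2, y3, y4 >= 0

Solving the primal: x* = (4, 6.25).
  primal value c^T x* = 53.5.
Solving the dual: y* = (1, 0, 0, 1.5).
  dual value b^T y* = 53.5.
Strong duality: c^T x* = b^T y*. Confirmed.

53.5


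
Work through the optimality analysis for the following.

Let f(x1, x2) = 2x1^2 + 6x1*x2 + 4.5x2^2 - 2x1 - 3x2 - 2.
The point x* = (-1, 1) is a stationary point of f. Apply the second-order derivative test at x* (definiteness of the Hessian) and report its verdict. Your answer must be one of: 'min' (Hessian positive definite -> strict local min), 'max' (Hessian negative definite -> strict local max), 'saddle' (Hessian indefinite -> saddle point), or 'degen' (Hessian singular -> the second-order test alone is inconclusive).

Compute the Hessian H = grad^2 f:
  H = [[4, 6], [6, 9]]
Verify stationarity: grad f(x*) = H x* + g = (0, 0).
Eigenvalues of H: 0, 13.
H has a zero eigenvalue (singular; positive semidefinite but not definite), so H is neither positive definite, negative definite, nor indefinite. The second-order test alone is inconclusive -> degen.
(Indeed, f is constant along the null direction of H through x*, so x* is not a strict local extremum.)

degen


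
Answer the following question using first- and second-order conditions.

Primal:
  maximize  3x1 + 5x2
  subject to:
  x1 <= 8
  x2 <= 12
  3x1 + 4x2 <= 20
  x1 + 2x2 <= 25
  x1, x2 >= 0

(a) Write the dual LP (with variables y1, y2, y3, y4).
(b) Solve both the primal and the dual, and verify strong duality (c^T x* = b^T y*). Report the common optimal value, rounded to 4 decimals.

The standard primal-dual pair for 'max c^T x s.t. A x <= b, x >= 0' is:
  Dual:  min b^T y  s.t.  A^T y >= c,  y >= 0.

So the dual LP is:
  minimize  8y1 + 12y2 + 20y3 + 25y4
  subject to:
    y1 + 3y3 + y4 >= 3
    y2 + 4y3 + 2y4 >= 5
    y1, y2, y3, y4 >= 0

Solving the primal: x* = (0, 5).
  primal value c^T x* = 25.
Solving the dual: y* = (0, 0, 1.25, 0).
  dual value b^T y* = 25.
Strong duality: c^T x* = b^T y*. Confirmed.

25


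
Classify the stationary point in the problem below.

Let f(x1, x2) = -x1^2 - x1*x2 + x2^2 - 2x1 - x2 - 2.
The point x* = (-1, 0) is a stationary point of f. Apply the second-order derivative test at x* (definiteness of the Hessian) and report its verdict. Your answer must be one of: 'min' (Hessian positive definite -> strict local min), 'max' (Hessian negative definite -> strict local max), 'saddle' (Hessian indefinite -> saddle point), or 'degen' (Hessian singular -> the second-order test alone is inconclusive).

Compute the Hessian H = grad^2 f:
  H = [[-2, -1], [-1, 2]]
Verify stationarity: grad f(x*) = H x* + g = (0, 0).
Eigenvalues of H: -2.2361, 2.2361.
Eigenvalues have mixed signs, so H is indefinite -> x* is a saddle point.

saddle


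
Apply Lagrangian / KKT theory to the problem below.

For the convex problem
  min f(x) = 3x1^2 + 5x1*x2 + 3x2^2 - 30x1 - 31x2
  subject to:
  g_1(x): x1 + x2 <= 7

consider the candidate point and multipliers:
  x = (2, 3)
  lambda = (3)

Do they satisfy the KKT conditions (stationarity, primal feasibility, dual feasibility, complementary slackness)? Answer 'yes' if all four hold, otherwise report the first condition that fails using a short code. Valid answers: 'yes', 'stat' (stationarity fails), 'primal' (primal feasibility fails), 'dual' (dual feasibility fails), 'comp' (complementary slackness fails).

Gradient of f: grad f(x) = Q x + c = (-3, -3)
Constraint values g_i(x) = a_i^T x - b_i:
  g_1((2, 3)) = -2
Stationarity residual: grad f(x) + sum_i lambda_i a_i = (0, 0)
  -> stationarity OK
Primal feasibility (all g_i <= 0): OK
Dual feasibility (all lambda_i >= 0): OK
Complementary slackness (lambda_i * g_i(x) = 0 for all i): FAILS

Verdict: the first failing condition is complementary_slackness -> comp.

comp


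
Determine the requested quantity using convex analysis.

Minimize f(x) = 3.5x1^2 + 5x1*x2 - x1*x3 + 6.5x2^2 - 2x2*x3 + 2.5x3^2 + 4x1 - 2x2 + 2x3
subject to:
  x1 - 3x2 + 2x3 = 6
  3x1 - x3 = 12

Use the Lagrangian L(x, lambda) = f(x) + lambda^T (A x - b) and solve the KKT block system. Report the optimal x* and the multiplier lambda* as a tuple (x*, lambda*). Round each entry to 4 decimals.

Form the Lagrangian:
  L(x, lambda) = (1/2) x^T Q x + c^T x + lambda^T (A x - b)
Stationarity (grad_x L = 0): Q x + c + A^T lambda = 0.
Primal feasibility: A x = b.

This gives the KKT block system:
  [ Q   A^T ] [ x     ]   [-c ]
  [ A    0  ] [ lambda ] = [ b ]

Solving the linear system:
  x*      = (3.5679, -1.6749, -1.2963)
  lambda* = (-1.114, -6.9277)
  f(x*)   = 52.4222

x* = (3.5679, -1.6749, -1.2963), lambda* = (-1.114, -6.9277)


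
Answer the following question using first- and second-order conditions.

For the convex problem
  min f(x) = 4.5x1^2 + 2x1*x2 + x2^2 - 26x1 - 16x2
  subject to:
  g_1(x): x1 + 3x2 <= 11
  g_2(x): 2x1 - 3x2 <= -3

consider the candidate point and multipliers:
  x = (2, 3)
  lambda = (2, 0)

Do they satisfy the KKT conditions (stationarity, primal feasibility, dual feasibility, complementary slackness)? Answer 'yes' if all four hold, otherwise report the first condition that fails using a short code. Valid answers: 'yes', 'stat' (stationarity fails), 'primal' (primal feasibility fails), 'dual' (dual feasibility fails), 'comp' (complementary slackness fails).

Gradient of f: grad f(x) = Q x + c = (-2, -6)
Constraint values g_i(x) = a_i^T x - b_i:
  g_1((2, 3)) = 0
  g_2((2, 3)) = -2
Stationarity residual: grad f(x) + sum_i lambda_i a_i = (0, 0)
  -> stationarity OK
Primal feasibility (all g_i <= 0): OK
Dual feasibility (all lambda_i >= 0): OK
Complementary slackness (lambda_i * g_i(x) = 0 for all i): OK

Verdict: yes, KKT holds.

yes


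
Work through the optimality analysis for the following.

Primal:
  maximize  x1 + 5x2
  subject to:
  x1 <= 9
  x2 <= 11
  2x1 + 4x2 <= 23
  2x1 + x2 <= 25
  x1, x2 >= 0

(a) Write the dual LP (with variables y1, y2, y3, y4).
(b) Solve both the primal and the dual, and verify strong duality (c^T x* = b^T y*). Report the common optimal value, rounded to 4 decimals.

The standard primal-dual pair for 'max c^T x s.t. A x <= b, x >= 0' is:
  Dual:  min b^T y  s.t.  A^T y >= c,  y >= 0.

So the dual LP is:
  minimize  9y1 + 11y2 + 23y3 + 25y4
  subject to:
    y1 + 2y3 + 2y4 >= 1
    y2 + 4y3 + y4 >= 5
    y1, y2, y3, y4 >= 0

Solving the primal: x* = (0, 5.75).
  primal value c^T x* = 28.75.
Solving the dual: y* = (0, 0, 1.25, 0).
  dual value b^T y* = 28.75.
Strong duality: c^T x* = b^T y*. Confirmed.

28.75


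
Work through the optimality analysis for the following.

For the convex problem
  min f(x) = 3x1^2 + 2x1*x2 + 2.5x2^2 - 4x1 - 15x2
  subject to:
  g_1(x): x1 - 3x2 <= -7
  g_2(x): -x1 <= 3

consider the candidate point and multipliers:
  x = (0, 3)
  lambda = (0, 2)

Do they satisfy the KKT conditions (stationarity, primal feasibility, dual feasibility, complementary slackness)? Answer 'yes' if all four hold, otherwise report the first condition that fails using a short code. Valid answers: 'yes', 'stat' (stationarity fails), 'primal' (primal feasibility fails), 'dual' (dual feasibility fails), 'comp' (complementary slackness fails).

Gradient of f: grad f(x) = Q x + c = (2, 0)
Constraint values g_i(x) = a_i^T x - b_i:
  g_1((0, 3)) = -2
  g_2((0, 3)) = -3
Stationarity residual: grad f(x) + sum_i lambda_i a_i = (0, 0)
  -> stationarity OK
Primal feasibility (all g_i <= 0): OK
Dual feasibility (all lambda_i >= 0): OK
Complementary slackness (lambda_i * g_i(x) = 0 for all i): FAILS

Verdict: the first failing condition is complementary_slackness -> comp.

comp


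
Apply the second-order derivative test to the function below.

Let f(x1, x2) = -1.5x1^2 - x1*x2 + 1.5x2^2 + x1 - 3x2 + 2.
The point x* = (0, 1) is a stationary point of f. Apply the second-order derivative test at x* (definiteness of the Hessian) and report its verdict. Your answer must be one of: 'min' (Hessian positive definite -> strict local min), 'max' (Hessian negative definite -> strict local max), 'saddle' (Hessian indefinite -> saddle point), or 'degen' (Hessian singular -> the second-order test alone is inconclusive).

Compute the Hessian H = grad^2 f:
  H = [[-3, -1], [-1, 3]]
Verify stationarity: grad f(x*) = H x* + g = (0, 0).
Eigenvalues of H: -3.1623, 3.1623.
Eigenvalues have mixed signs, so H is indefinite -> x* is a saddle point.

saddle


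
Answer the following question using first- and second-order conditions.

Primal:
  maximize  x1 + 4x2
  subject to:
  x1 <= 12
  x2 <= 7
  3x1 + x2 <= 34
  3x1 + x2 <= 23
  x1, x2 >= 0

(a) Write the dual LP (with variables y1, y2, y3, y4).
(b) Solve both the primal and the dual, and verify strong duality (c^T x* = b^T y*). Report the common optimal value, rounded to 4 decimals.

The standard primal-dual pair for 'max c^T x s.t. A x <= b, x >= 0' is:
  Dual:  min b^T y  s.t.  A^T y >= c,  y >= 0.

So the dual LP is:
  minimize  12y1 + 7y2 + 34y3 + 23y4
  subject to:
    y1 + 3y3 + 3y4 >= 1
    y2 + y3 + y4 >= 4
    y1, y2, y3, y4 >= 0

Solving the primal: x* = (5.3333, 7).
  primal value c^T x* = 33.3333.
Solving the dual: y* = (0, 3.6667, 0, 0.3333).
  dual value b^T y* = 33.3333.
Strong duality: c^T x* = b^T y*. Confirmed.

33.3333


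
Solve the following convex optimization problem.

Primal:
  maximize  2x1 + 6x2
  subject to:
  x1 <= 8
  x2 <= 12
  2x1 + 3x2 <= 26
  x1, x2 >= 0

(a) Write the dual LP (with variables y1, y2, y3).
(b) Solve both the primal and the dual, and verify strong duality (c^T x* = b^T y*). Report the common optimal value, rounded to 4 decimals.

The standard primal-dual pair for 'max c^T x s.t. A x <= b, x >= 0' is:
  Dual:  min b^T y  s.t.  A^T y >= c,  y >= 0.

So the dual LP is:
  minimize  8y1 + 12y2 + 26y3
  subject to:
    y1 + 2y3 >= 2
    y2 + 3y3 >= 6
    y1, y2, y3 >= 0

Solving the primal: x* = (0, 8.6667).
  primal value c^T x* = 52.
Solving the dual: y* = (0, 0, 2).
  dual value b^T y* = 52.
Strong duality: c^T x* = b^T y*. Confirmed.

52


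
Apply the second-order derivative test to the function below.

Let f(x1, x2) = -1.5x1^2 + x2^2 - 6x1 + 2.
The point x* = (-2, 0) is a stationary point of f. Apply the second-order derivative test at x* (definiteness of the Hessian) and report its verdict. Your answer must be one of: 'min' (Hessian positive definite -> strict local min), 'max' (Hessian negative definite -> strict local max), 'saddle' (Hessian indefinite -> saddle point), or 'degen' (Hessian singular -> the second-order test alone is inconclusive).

Compute the Hessian H = grad^2 f:
  H = [[-3, 0], [0, 2]]
Verify stationarity: grad f(x*) = H x* + g = (0, 0).
Eigenvalues of H: -3, 2.
Eigenvalues have mixed signs, so H is indefinite -> x* is a saddle point.

saddle


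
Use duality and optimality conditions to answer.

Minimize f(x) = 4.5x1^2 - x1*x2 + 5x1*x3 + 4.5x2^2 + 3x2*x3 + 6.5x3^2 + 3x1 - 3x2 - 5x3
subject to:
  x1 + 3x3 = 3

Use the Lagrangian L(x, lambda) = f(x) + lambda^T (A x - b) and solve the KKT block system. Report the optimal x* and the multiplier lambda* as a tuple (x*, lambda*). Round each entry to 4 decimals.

Form the Lagrangian:
  L(x, lambda) = (1/2) x^T Q x + c^T x + lambda^T (A x - b)
Stationarity (grad_x L = 0): Q x + c + A^T lambda = 0.
Primal feasibility: A x = b.

This gives the KKT block system:
  [ Q   A^T ] [ x     ]   [-c ]
  [ A    0  ] [ lambda ] = [ b ]

Solving the linear system:
  x*      = (-0.8, -0.1778, 1.2667)
  lambda* = (-2.3111)
  f(x*)   = -0.6333

x* = (-0.8, -0.1778, 1.2667), lambda* = (-2.3111)


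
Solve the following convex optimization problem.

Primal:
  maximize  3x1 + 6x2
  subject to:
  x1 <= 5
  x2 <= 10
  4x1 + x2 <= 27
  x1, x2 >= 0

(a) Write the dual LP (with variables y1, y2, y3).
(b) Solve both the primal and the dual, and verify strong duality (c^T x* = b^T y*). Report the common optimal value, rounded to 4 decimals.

The standard primal-dual pair for 'max c^T x s.t. A x <= b, x >= 0' is:
  Dual:  min b^T y  s.t.  A^T y >= c,  y >= 0.

So the dual LP is:
  minimize  5y1 + 10y2 + 27y3
  subject to:
    y1 + 4y3 >= 3
    y2 + y3 >= 6
    y1, y2, y3 >= 0

Solving the primal: x* = (4.25, 10).
  primal value c^T x* = 72.75.
Solving the dual: y* = (0, 5.25, 0.75).
  dual value b^T y* = 72.75.
Strong duality: c^T x* = b^T y*. Confirmed.

72.75


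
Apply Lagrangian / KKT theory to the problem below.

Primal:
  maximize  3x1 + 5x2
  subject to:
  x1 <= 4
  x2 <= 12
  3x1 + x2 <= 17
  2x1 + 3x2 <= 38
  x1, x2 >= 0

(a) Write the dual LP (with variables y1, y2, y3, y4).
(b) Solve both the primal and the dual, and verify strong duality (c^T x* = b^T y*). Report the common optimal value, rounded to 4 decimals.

The standard primal-dual pair for 'max c^T x s.t. A x <= b, x >= 0' is:
  Dual:  min b^T y  s.t.  A^T y >= c,  y >= 0.

So the dual LP is:
  minimize  4y1 + 12y2 + 17y3 + 38y4
  subject to:
    y1 + 3y3 + 2y4 >= 3
    y2 + y3 + 3y4 >= 5
    y1, y2, y3, y4 >= 0

Solving the primal: x* = (1, 12).
  primal value c^T x* = 63.
Solving the dual: y* = (0, 0.5, 0, 1.5).
  dual value b^T y* = 63.
Strong duality: c^T x* = b^T y*. Confirmed.

63


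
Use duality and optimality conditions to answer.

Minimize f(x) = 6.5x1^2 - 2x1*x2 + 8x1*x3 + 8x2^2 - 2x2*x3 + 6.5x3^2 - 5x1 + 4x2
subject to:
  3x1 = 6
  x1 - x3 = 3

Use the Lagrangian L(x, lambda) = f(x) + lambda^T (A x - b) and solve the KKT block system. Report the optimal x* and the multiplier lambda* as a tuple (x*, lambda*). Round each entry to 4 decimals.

Form the Lagrangian:
  L(x, lambda) = (1/2) x^T Q x + c^T x + lambda^T (A x - b)
Stationarity (grad_x L = 0): Q x + c + A^T lambda = 0.
Primal feasibility: A x = b.

This gives the KKT block system:
  [ Q   A^T ] [ x     ]   [-c ]
  [ A    0  ] [ lambda ] = [ b ]

Solving the linear system:
  x*      = (2, -0.125, -1)
  lambda* = (-5.5, 3.25)
  f(x*)   = 6.375

x* = (2, -0.125, -1), lambda* = (-5.5, 3.25)


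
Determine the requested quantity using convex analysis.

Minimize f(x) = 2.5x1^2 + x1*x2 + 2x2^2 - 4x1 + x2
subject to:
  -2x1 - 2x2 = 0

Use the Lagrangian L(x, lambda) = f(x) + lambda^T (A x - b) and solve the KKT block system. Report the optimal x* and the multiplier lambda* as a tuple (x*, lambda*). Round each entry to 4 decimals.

Form the Lagrangian:
  L(x, lambda) = (1/2) x^T Q x + c^T x + lambda^T (A x - b)
Stationarity (grad_x L = 0): Q x + c + A^T lambda = 0.
Primal feasibility: A x = b.

This gives the KKT block system:
  [ Q   A^T ] [ x     ]   [-c ]
  [ A    0  ] [ lambda ] = [ b ]

Solving the linear system:
  x*      = (0.7143, -0.7143)
  lambda* = (-0.5714)
  f(x*)   = -1.7857

x* = (0.7143, -0.7143), lambda* = (-0.5714)


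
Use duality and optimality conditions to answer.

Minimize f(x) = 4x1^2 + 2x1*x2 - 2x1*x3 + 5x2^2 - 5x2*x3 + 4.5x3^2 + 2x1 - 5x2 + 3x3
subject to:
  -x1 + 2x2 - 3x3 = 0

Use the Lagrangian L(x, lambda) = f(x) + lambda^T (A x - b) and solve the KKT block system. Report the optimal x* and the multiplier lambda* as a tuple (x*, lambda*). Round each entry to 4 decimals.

Form the Lagrangian:
  L(x, lambda) = (1/2) x^T Q x + c^T x + lambda^T (A x - b)
Stationarity (grad_x L = 0): Q x + c + A^T lambda = 0.
Primal feasibility: A x = b.

This gives the KKT block system:
  [ Q   A^T ] [ x     ]   [-c ]
  [ A    0  ] [ lambda ] = [ b ]

Solving the linear system:
  x*      = (-0.1101, 0.4141, 0.3128)
  lambda* = (1.3216)
  f(x*)   = -0.6762

x* = (-0.1101, 0.4141, 0.3128), lambda* = (1.3216)


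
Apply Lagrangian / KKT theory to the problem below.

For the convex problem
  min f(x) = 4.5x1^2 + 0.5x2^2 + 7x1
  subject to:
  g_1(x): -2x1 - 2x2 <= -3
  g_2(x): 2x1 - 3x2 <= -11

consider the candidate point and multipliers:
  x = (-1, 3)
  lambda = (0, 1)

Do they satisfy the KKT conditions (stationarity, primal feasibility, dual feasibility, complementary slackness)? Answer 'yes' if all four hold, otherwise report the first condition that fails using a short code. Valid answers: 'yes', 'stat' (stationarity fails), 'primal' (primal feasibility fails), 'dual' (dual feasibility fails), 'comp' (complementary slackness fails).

Gradient of f: grad f(x) = Q x + c = (-2, 3)
Constraint values g_i(x) = a_i^T x - b_i:
  g_1((-1, 3)) = -1
  g_2((-1, 3)) = 0
Stationarity residual: grad f(x) + sum_i lambda_i a_i = (0, 0)
  -> stationarity OK
Primal feasibility (all g_i <= 0): OK
Dual feasibility (all lambda_i >= 0): OK
Complementary slackness (lambda_i * g_i(x) = 0 for all i): OK

Verdict: yes, KKT holds.

yes
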